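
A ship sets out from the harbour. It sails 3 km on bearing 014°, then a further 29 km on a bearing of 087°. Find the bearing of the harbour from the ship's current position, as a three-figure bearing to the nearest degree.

262°

Leg 1 (014°, 3 km): east 3 sin 14° = 0.73, north 3 cos 14° = 2.91
Leg 2 (087°, 29 km): east 29 sin 87° = 28.96, north 29 cos 87° = 1.52
Net displacement: 29.69 east, 4.43 north. Direction back to start is (-29.69, -4.43): bearing = atan2(-29.69, -4.43) mod 360° = 261.52° ≈ 262°.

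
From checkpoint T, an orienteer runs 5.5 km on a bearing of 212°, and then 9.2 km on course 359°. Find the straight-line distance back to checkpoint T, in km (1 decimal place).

Leg 1 (212°, 5.5 km): east 5.5 sin 212° = -2.91, north 5.5 cos 212° = -4.66
Leg 2 (359°, 9.2 km): east 9.2 sin 359° = -0.16, north 9.2 cos 359° = 9.20
Net: -3.08 east, 4.53 north. Distance = √((-3.08)² + (4.53)²) = 5.479 km.

5.5 km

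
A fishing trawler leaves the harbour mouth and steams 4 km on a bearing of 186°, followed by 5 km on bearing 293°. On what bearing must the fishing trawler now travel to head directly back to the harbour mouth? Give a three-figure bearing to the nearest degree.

Leg 1 (186°, 4 km): east 4 sin 186° = -0.42, north 4 cos 186° = -3.98
Leg 2 (293°, 5 km): east 5 sin 293° = -4.60, north 5 cos 293° = 1.95
Net displacement: -5.02 east, -2.02 north. Direction back to start is (5.02, 2.02): bearing = atan2(5.02, 2.02) mod 360° = 68.04° ≈ 068°.

068°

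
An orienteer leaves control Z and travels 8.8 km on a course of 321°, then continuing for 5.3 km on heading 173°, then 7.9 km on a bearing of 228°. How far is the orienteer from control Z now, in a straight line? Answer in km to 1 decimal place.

11.4 km

Leg 1 (321°, 8.8 km): east 8.8 sin 321° = -5.54, north 8.8 cos 321° = 6.84
Leg 2 (173°, 5.3 km): east 5.3 sin 173° = 0.65, north 5.3 cos 173° = -5.26
Leg 3 (228°, 7.9 km): east 7.9 sin 228° = -5.87, north 7.9 cos 228° = -5.29
Net: -10.76 east, -3.71 north. Distance = √((-10.76)² + (-3.71)²) = 11.384 km.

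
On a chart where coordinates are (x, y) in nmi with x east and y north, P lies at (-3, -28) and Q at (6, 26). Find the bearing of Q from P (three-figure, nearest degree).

Δeast = 6 − -3 = 9.00; Δnorth = 26 − -28 = 54.00.
Bearing = atan2(Δeast, Δnorth) mod 360° = 9.46° ≈ 009°.

009°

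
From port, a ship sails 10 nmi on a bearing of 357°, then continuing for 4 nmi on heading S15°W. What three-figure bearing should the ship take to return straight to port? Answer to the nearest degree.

166°

Leg 1 (357°, 10 nmi): east 10 sin 357° = -0.52, north 10 cos 357° = 9.99
Leg 2 (S15°W, 4 nmi): east 4 sin 195° = -1.04, north 4 cos 195° = -3.86
Net displacement: -1.56 east, 6.12 north. Direction back to start is (1.56, -6.12): bearing = atan2(1.56, -6.12) mod 360° = 165.72° ≈ 166°.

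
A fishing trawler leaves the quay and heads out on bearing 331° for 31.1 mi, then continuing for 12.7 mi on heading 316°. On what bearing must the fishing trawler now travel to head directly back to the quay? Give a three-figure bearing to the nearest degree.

147°

Leg 1 (331°, 31.1 mi): east 31.1 sin 331° = -15.08, north 31.1 cos 331° = 27.20
Leg 2 (316°, 12.7 mi): east 12.7 sin 316° = -8.82, north 12.7 cos 316° = 9.14
Net displacement: -23.90 east, 36.34 north. Direction back to start is (23.90, -36.34): bearing = atan2(23.90, -36.34) mod 360° = 146.67° ≈ 147°.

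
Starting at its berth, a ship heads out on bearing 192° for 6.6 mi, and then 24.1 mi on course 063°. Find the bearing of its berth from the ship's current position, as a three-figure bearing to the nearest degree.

257°

Leg 1 (192°, 6.6 mi): east 6.6 sin 192° = -1.37, north 6.6 cos 192° = -6.46
Leg 2 (063°, 24.1 mi): east 24.1 sin 63° = 21.47, north 24.1 cos 63° = 10.94
Net displacement: 20.10 east, 4.49 north. Direction back to start is (-20.10, -4.49): bearing = atan2(-20.10, -4.49) mod 360° = 257.42° ≈ 257°.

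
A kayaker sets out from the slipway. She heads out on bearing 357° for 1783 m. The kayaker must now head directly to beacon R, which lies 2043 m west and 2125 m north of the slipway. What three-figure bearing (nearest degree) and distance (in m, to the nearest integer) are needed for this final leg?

Leg 1 (357°, 1783 m): east 1783 sin 357° = -93.32, north 1783 cos 357° = 1780.56
Current position: (-93.32, 1780.56). Target: (-2043, 2125). Remaining: Δeast = -1949.68, Δnorth = 344.44.
Bearing = atan2(-1949.68, 344.44) mod 360° = 280.02°; distance = √((-1949.68)² + (344.44)²) = 1979.877 m.

280°, 1980 m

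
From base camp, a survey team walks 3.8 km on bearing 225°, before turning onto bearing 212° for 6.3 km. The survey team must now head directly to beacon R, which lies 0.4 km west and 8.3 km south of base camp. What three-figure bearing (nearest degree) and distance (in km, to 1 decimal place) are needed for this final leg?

Leg 1 (225°, 3.8 km): east 3.8 sin 225° = -2.69, north 3.8 cos 225° = -2.69
Leg 2 (212°, 6.3 km): east 6.3 sin 212° = -3.34, north 6.3 cos 212° = -5.34
Current position: (-6.03, -8.03). Target: (-0.4, -8.3). Remaining: Δeast = 5.63, Δnorth = -0.27.
Bearing = atan2(5.63, -0.27) mod 360° = 92.75°; distance = √((5.63)² + (-0.27)²) = 5.632 km.

093°, 5.6 km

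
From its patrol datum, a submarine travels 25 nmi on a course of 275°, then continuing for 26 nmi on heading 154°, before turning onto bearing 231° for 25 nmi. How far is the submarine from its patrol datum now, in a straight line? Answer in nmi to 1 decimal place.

Leg 1 (275°, 25 nmi): east 25 sin 275° = -24.90, north 25 cos 275° = 2.18
Leg 2 (154°, 26 nmi): east 26 sin 154° = 11.40, north 26 cos 154° = -23.37
Leg 3 (231°, 25 nmi): east 25 sin 231° = -19.43, north 25 cos 231° = -15.73
Net: -32.94 east, -36.92 north. Distance = √((-32.94)² + (-36.92)²) = 49.478 nmi.

49.5 nmi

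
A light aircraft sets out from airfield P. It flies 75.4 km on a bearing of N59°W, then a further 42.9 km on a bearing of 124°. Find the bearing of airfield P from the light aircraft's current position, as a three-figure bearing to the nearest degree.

117°

Leg 1 (N59°W, 75.4 km): east 75.4 sin 301° = -64.63, north 75.4 cos 301° = 38.83
Leg 2 (124°, 42.9 km): east 42.9 sin 124° = 35.57, north 42.9 cos 124° = -23.99
Net displacement: -29.06 east, 14.84 north. Direction back to start is (29.06, -14.84): bearing = atan2(29.06, -14.84) mod 360° = 117.06° ≈ 117°.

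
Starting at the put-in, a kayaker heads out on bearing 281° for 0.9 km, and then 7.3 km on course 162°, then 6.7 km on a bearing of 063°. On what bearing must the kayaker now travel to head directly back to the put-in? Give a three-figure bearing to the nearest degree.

297°

Leg 1 (281°, 0.9 km): east 0.9 sin 281° = -0.88, north 0.9 cos 281° = 0.17
Leg 2 (162°, 7.3 km): east 7.3 sin 162° = 2.26, north 7.3 cos 162° = -6.94
Leg 3 (063°, 6.7 km): east 6.7 sin 63° = 5.97, north 6.7 cos 63° = 3.04
Net displacement: 7.34 east, -3.73 north. Direction back to start is (-7.34, 3.73): bearing = atan2(-7.34, 3.73) mod 360° = 296.93° ≈ 297°.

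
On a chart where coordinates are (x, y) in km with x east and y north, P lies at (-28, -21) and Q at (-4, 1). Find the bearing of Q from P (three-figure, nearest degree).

047°

Δeast = -4 − -28 = 24.00; Δnorth = 1 − -21 = 22.00.
Bearing = atan2(Δeast, Δnorth) mod 360° = 47.49° ≈ 047°.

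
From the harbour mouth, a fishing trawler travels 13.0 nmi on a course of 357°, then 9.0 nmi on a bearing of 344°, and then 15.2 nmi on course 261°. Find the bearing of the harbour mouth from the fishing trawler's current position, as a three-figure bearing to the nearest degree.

137°

Leg 1 (357°, 13.0 nmi): east 13.0 sin 357° = -0.68, north 13.0 cos 357° = 12.98
Leg 2 (344°, 9.0 nmi): east 9.0 sin 344° = -2.48, north 9.0 cos 344° = 8.65
Leg 3 (261°, 15.2 nmi): east 15.2 sin 261° = -15.01, north 15.2 cos 261° = -2.38
Net displacement: -18.17 east, 19.26 north. Direction back to start is (18.17, -19.26): bearing = atan2(18.17, -19.26) mod 360° = 136.66° ≈ 137°.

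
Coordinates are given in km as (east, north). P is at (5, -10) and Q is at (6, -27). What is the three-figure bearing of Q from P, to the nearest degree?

177°

Δeast = 6 − 5 = 1.00; Δnorth = -27 − -10 = -17.00.
Bearing = atan2(Δeast, Δnorth) mod 360° = 176.63° ≈ 177°.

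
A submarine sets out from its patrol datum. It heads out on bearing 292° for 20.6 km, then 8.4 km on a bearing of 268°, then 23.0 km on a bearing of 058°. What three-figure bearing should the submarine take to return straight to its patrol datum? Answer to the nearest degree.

158°

Leg 1 (292°, 20.6 km): east 20.6 sin 292° = -19.10, north 20.6 cos 292° = 7.72
Leg 2 (268°, 8.4 km): east 8.4 sin 268° = -8.39, north 8.4 cos 268° = -0.29
Leg 3 (058°, 23.0 km): east 23.0 sin 58° = 19.51, north 23.0 cos 58° = 12.19
Net displacement: -7.99 east, 19.61 north. Direction back to start is (7.99, -19.61): bearing = atan2(7.99, -19.61) mod 360° = 157.83° ≈ 158°.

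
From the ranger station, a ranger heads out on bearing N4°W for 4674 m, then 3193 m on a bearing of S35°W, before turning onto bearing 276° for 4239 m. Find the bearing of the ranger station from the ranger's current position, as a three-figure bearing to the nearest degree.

Leg 1 (N4°W, 4674 m): east 4674 sin 356° = -326.04, north 4674 cos 356° = 4662.61
Leg 2 (S35°W, 3193 m): east 3193 sin 215° = -1831.43, north 3193 cos 215° = -2615.55
Leg 3 (276°, 4239 m): east 4239 sin 276° = -4215.78, north 4239 cos 276° = 443.10
Net displacement: -6373.25 east, 2490.16 north. Direction back to start is (6373.25, -2490.16): bearing = atan2(6373.25, -2490.16) mod 360° = 111.34° ≈ 111°.

111°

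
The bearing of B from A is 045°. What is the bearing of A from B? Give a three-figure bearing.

225°

Back-bearing = 045° + 180° = 225°.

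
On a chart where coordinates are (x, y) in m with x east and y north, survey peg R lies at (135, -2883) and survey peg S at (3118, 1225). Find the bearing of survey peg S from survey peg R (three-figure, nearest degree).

036°

Δeast = 3118 − 135 = 2983.00; Δnorth = 1225 − -2883 = 4108.00.
Bearing = atan2(Δeast, Δnorth) mod 360° = 35.99° ≈ 036°.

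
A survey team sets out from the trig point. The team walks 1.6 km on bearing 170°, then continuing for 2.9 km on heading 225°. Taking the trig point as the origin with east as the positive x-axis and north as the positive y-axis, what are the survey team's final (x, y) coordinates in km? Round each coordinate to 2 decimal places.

(-1.77, -3.63)

Leg 1 (170°, 1.6 km): east 1.6 sin 170° = 0.28, north 1.6 cos 170° = -1.58
Leg 2 (225°, 2.9 km): east 2.9 sin 225° = -2.05, north 2.9 cos 225° = -2.05
Summing: -1.77 km east, -3.63 km north → (-1.77, -3.63).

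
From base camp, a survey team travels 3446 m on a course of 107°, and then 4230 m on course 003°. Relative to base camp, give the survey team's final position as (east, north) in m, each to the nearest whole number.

(3517, 3217)

Leg 1 (107°, 3446 m): east 3446 sin 107° = 3295.43, north 3446 cos 107° = -1007.51
Leg 2 (003°, 4230 m): east 4230 sin 3° = 221.38, north 4230 cos 3° = 4224.20
Summing: 3516.81 m east, 3216.69 m north → (3517, 3217).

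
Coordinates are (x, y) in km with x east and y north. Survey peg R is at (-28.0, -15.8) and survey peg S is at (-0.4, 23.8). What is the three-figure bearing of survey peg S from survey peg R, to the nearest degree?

035°

Δeast = -0.4 − -28.0 = 27.60; Δnorth = 23.8 − -15.8 = 39.60.
Bearing = atan2(Δeast, Δnorth) mod 360° = 34.88° ≈ 035°.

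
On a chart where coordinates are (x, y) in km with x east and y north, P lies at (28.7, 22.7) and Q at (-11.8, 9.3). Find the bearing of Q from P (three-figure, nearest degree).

252°

Δeast = -11.8 − 28.7 = -40.50; Δnorth = 9.3 − 22.7 = -13.40.
Bearing = atan2(Δeast, Δnorth) mod 360° = 251.69° ≈ 252°.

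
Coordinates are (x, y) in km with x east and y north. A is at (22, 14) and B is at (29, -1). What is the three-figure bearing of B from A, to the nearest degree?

155°

Δeast = 29 − 22 = 7.00; Δnorth = -1 − 14 = -15.00.
Bearing = atan2(Δeast, Δnorth) mod 360° = 154.98° ≈ 155°.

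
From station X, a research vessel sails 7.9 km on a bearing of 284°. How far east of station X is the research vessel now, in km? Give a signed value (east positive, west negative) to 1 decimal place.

-7.7 km

Leg 1 (284°, 7.9 km): east 7.9 sin 284° = -7.67, north 7.9 cos 284° = 1.91
Net east component: -7.67 km.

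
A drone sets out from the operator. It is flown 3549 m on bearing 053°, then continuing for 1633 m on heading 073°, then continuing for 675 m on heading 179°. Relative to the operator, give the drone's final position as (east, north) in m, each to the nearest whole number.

(4408, 1938)

Leg 1 (053°, 3549 m): east 3549 sin 53° = 2834.36, north 3549 cos 53° = 2135.84
Leg 2 (073°, 1633 m): east 1633 sin 73° = 1561.65, north 1633 cos 73° = 477.44
Leg 3 (179°, 675 m): east 675 sin 179° = 11.78, north 675 cos 179° = -674.90
Summing: 4407.78 m east, 1938.39 m north → (4408, 1938).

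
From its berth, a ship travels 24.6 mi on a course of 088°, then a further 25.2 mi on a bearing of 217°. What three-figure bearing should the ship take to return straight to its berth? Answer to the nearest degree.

334°

Leg 1 (088°, 24.6 mi): east 24.6 sin 88° = 24.59, north 24.6 cos 88° = 0.86
Leg 2 (217°, 25.2 mi): east 25.2 sin 217° = -15.17, north 25.2 cos 217° = -20.13
Net displacement: 9.42 east, -19.27 north. Direction back to start is (-9.42, 19.27): bearing = atan2(-9.42, 19.27) mod 360° = 333.95° ≈ 334°.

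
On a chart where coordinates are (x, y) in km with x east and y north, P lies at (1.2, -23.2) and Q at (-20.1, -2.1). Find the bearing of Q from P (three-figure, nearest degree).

315°

Δeast = -20.1 − 1.2 = -21.30; Δnorth = -2.1 − -23.2 = 21.10.
Bearing = atan2(Δeast, Δnorth) mod 360° = 314.73° ≈ 315°.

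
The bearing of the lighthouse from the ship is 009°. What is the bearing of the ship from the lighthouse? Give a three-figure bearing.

Back-bearing = 009° + 180° = 189°.

189°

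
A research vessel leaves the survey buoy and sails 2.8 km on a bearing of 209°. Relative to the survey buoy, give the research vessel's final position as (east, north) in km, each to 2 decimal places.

(-1.36, -2.45)

Leg 1 (209°, 2.8 km): east 2.8 sin 209° = -1.36, north 2.8 cos 209° = -2.45
Summing: -1.36 km east, -2.45 km north → (-1.36, -2.45).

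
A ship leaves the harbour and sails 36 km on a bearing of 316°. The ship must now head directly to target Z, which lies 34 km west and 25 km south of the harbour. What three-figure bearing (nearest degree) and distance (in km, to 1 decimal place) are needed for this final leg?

Leg 1 (316°, 36 km): east 36 sin 316° = -25.01, north 36 cos 316° = 25.90
Current position: (-25.01, 25.90). Target: (-34, -25). Remaining: Δeast = -8.99, Δnorth = -50.90.
Bearing = atan2(-8.99, -50.90) mod 360° = 190.02°; distance = √((-8.99)² + (-50.90)²) = 51.685 km.

190°, 51.7 km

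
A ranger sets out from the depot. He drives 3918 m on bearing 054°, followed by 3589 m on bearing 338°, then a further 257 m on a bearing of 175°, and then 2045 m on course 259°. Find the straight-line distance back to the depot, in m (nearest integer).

4987 m

Leg 1 (054°, 3918 m): east 3918 sin 54° = 3169.73, north 3918 cos 54° = 2302.94
Leg 2 (338°, 3589 m): east 3589 sin 338° = -1344.46, north 3589 cos 338° = 3327.66
Leg 3 (175°, 257 m): east 257 sin 175° = 22.40, north 257 cos 175° = -256.02
Leg 4 (259°, 2045 m): east 2045 sin 259° = -2007.43, north 2045 cos 259° = -390.20
Net: -159.76 east, 4984.38 north. Distance = √((-159.76)² + (4984.38)²) = 4986.939 m.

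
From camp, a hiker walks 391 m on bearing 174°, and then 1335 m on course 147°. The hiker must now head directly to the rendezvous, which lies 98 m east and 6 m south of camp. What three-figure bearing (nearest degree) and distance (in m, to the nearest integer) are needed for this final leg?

336°, 1645 m

Leg 1 (174°, 391 m): east 391 sin 174° = 40.87, north 391 cos 174° = -388.86
Leg 2 (147°, 1335 m): east 1335 sin 147° = 727.09, north 1335 cos 147° = -1119.63
Current position: (767.96, -1508.48). Target: (98, -6). Remaining: Δeast = -669.96, Δnorth = 1502.48.
Bearing = atan2(-669.96, 1502.48) mod 360° = 335.97°; distance = √((-669.96)² + (1502.48)²) = 1645.086 m.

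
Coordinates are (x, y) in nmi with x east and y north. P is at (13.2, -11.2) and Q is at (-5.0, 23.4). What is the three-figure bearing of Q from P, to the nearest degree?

Δeast = -5.0 − 13.2 = -18.20; Δnorth = 23.4 − -11.2 = 34.60.
Bearing = atan2(Δeast, Δnorth) mod 360° = 332.26° ≈ 332°.

332°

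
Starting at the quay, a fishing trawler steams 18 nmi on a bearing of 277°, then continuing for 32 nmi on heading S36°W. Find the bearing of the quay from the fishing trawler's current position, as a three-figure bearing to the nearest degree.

057°

Leg 1 (277°, 18 nmi): east 18 sin 277° = -17.87, north 18 cos 277° = 2.19
Leg 2 (S36°W, 32 nmi): east 32 sin 216° = -18.81, north 32 cos 216° = -25.89
Net displacement: -36.67 east, -23.69 north. Direction back to start is (36.67, 23.69): bearing = atan2(36.67, 23.69) mod 360° = 57.13° ≈ 057°.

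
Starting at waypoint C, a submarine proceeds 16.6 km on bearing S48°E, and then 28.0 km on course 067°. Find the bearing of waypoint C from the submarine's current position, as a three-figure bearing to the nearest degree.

Leg 1 (S48°E, 16.6 km): east 16.6 sin 132° = 12.34, north 16.6 cos 132° = -11.11
Leg 2 (067°, 28.0 km): east 28.0 sin 67° = 25.77, north 28.0 cos 67° = 10.94
Net displacement: 38.11 east, -0.17 north. Direction back to start is (-38.11, 0.17): bearing = atan2(-38.11, 0.17) mod 360° = 270.25° ≈ 270°.

270°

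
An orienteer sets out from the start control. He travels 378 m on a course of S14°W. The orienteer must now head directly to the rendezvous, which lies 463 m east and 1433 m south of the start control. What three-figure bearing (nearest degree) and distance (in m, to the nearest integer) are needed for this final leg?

Leg 1 (S14°W, 378 m): east 378 sin 194° = -91.45, north 378 cos 194° = -366.77
Current position: (-91.45, -366.77). Target: (463, -1433). Remaining: Δeast = 554.45, Δnorth = -1066.23.
Bearing = atan2(554.45, -1066.23) mod 360° = 152.53°; distance = √((554.45)² + (-1066.23)²) = 1201.771 m.

153°, 1202 m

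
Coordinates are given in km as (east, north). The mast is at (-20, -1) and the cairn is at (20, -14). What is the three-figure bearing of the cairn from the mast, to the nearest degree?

Δeast = 20 − -20 = 40.00; Δnorth = -14 − -1 = -13.00.
Bearing = atan2(Δeast, Δnorth) mod 360° = 108.00° ≈ 108°.

108°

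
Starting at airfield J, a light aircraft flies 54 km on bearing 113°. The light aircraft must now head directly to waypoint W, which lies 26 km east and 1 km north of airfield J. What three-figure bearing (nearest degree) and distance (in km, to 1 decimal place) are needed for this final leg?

313°, 32.4 km

Leg 1 (113°, 54 km): east 54 sin 113° = 49.71, north 54 cos 113° = -21.10
Current position: (49.71, -21.10). Target: (26, 1). Remaining: Δeast = -23.71, Δnorth = 22.10.
Bearing = atan2(-23.71, 22.10) mod 360° = 312.99°; distance = √((-23.71)² + (22.10)²) = 32.410 km.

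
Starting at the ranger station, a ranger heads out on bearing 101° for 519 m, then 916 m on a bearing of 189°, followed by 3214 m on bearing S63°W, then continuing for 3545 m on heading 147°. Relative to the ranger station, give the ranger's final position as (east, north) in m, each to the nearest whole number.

(-567, -5436)

Leg 1 (101°, 519 m): east 519 sin 101° = 509.46, north 519 cos 101° = -99.03
Leg 2 (189°, 916 m): east 916 sin 189° = -143.29, north 916 cos 189° = -904.72
Leg 3 (S63°W, 3214 m): east 3214 sin 243° = -2863.69, north 3214 cos 243° = -1459.13
Leg 4 (147°, 3545 m): east 3545 sin 147° = 1930.75, north 3545 cos 147° = -2973.09
Summing: -566.78 m east, -5435.97 m north → (-567, -5436).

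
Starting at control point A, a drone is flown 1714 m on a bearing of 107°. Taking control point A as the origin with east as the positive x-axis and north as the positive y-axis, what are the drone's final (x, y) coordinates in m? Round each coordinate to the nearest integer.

(1639, -501)

Leg 1 (107°, 1714 m): east 1714 sin 107° = 1639.11, north 1714 cos 107° = -501.13
Summing: 1639.11 m east, -501.13 m north → (1639, -501).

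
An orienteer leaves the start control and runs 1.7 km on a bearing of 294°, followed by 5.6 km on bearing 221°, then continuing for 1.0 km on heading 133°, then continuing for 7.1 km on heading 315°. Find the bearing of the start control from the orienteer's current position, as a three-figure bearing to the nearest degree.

095°

Leg 1 (294°, 1.7 km): east 1.7 sin 294° = -1.55, north 1.7 cos 294° = 0.69
Leg 2 (221°, 5.6 km): east 5.6 sin 221° = -3.67, north 5.6 cos 221° = -4.23
Leg 3 (133°, 1.0 km): east 1.0 sin 133° = 0.73, north 1.0 cos 133° = -0.68
Leg 4 (315°, 7.1 km): east 7.1 sin 315° = -5.02, north 7.1 cos 315° = 5.02
Net displacement: -9.52 east, 0.80 north. Direction back to start is (9.52, -0.80): bearing = atan2(9.52, -0.80) mod 360° = 94.83° ≈ 095°.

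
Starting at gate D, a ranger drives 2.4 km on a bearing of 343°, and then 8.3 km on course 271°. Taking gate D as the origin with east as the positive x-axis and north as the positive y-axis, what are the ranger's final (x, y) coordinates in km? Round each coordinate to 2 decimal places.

(-9.00, 2.44)

Leg 1 (343°, 2.4 km): east 2.4 sin 343° = -0.70, north 2.4 cos 343° = 2.30
Leg 2 (271°, 8.3 km): east 8.3 sin 271° = -8.30, north 8.3 cos 271° = 0.14
Summing: -9.00 km east, 2.44 km north → (-9.00, 2.44).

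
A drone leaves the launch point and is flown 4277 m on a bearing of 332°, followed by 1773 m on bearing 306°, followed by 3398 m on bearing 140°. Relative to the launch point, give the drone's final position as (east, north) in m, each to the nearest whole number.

Leg 1 (332°, 4277 m): east 4277 sin 332° = -2007.93, north 4277 cos 332° = 3776.37
Leg 2 (306°, 1773 m): east 1773 sin 306° = -1434.39, north 1773 cos 306° = 1042.14
Leg 3 (140°, 3398 m): east 3398 sin 140° = 2184.19, north 3398 cos 140° = -2603.02
Summing: -1258.12 m east, 2215.49 m north → (-1258, 2215).

(-1258, 2215)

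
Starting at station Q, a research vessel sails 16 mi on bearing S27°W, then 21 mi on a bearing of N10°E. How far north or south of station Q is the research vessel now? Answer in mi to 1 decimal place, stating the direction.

Leg 1 (S27°W, 16 mi): east 16 sin 207° = -7.26, north 16 cos 207° = -14.26
Leg 2 (N10°E, 21 mi): east 21 sin 10° = 3.65, north 21 cos 10° = 20.68
Net north component: 6.42 mi.

6.4 mi north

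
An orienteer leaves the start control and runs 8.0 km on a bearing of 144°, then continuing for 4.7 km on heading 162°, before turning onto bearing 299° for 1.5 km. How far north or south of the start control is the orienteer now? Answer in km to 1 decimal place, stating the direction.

10.2 km south

Leg 1 (144°, 8.0 km): east 8.0 sin 144° = 4.70, north 8.0 cos 144° = -6.47
Leg 2 (162°, 4.7 km): east 4.7 sin 162° = 1.45, north 4.7 cos 162° = -4.47
Leg 3 (299°, 1.5 km): east 1.5 sin 299° = -1.31, north 1.5 cos 299° = 0.73
Net north component: -10.21 km.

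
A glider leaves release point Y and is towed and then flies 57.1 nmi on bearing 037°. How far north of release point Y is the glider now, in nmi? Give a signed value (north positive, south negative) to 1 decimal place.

45.6 nmi

Leg 1 (037°, 57.1 nmi): east 57.1 sin 37° = 34.36, north 57.1 cos 37° = 45.60
Net north component: 45.60 nmi.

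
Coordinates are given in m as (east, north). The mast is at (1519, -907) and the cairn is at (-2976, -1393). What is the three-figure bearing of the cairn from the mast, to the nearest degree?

Δeast = -2976 − 1519 = -4495.00; Δnorth = -1393 − -907 = -486.00.
Bearing = atan2(Δeast, Δnorth) mod 360° = 263.83° ≈ 264°.

264°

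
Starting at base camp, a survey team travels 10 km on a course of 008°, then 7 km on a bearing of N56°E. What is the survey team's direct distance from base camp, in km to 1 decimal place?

Leg 1 (008°, 10 km): east 10 sin 8° = 1.39, north 10 cos 8° = 9.90
Leg 2 (N56°E, 7 km): east 7 sin 56° = 5.80, north 7 cos 56° = 3.91
Net: 7.19 east, 13.82 north. Distance = √((7.19)² + (13.82)²) = 15.578 km.

15.6 km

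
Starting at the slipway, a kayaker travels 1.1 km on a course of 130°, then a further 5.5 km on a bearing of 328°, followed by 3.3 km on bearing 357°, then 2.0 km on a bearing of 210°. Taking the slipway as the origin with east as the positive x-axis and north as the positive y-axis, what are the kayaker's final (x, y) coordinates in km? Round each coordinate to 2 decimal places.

(-3.24, 5.52)

Leg 1 (130°, 1.1 km): east 1.1 sin 130° = 0.84, north 1.1 cos 130° = -0.71
Leg 2 (328°, 5.5 km): east 5.5 sin 328° = -2.91, north 5.5 cos 328° = 4.66
Leg 3 (357°, 3.3 km): east 3.3 sin 357° = -0.17, north 3.3 cos 357° = 3.30
Leg 4 (210°, 2.0 km): east 2.0 sin 210° = -1.00, north 2.0 cos 210° = -1.73
Summing: -3.24 km east, 5.52 km north → (-3.24, 5.52).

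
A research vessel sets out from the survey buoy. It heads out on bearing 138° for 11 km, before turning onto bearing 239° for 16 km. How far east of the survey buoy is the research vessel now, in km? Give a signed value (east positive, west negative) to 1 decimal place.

Leg 1 (138°, 11 km): east 11 sin 138° = 7.36, north 11 cos 138° = -8.17
Leg 2 (239°, 16 km): east 16 sin 239° = -13.71, north 16 cos 239° = -8.24
Net east component: -6.35 km.

-6.4 km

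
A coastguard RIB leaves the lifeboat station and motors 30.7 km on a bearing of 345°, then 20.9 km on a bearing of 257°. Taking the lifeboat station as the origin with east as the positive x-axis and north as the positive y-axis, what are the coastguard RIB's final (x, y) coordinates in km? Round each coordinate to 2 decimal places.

(-28.31, 24.95)

Leg 1 (345°, 30.7 km): east 30.7 sin 345° = -7.95, north 30.7 cos 345° = 29.65
Leg 2 (257°, 20.9 km): east 20.9 sin 257° = -20.36, north 20.9 cos 257° = -4.70
Summing: -28.31 km east, 24.95 km north → (-28.31, 24.95).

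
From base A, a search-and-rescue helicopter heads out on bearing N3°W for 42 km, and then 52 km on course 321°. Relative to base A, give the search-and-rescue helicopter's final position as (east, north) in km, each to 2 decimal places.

(-34.92, 82.35)

Leg 1 (N3°W, 42 km): east 42 sin 357° = -2.20, north 42 cos 357° = 41.94
Leg 2 (321°, 52 km): east 52 sin 321° = -32.72, north 52 cos 321° = 40.41
Summing: -34.92 km east, 82.35 km north → (-34.92, 82.35).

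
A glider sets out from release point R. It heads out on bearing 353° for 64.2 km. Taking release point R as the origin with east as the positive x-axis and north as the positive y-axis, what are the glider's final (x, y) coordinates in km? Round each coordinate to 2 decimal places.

(-7.82, 63.72)

Leg 1 (353°, 64.2 km): east 64.2 sin 353° = -7.82, north 64.2 cos 353° = 63.72
Summing: -7.82 km east, 63.72 km north → (-7.82, 63.72).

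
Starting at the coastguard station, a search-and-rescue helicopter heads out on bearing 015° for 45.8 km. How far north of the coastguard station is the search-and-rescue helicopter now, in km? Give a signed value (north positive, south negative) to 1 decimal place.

Leg 1 (015°, 45.8 km): east 45.8 sin 15° = 11.85, north 45.8 cos 15° = 44.24
Net north component: 44.24 km.

44.2 km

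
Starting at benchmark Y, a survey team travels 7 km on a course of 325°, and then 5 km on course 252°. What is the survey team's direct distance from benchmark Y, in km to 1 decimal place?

9.7 km

Leg 1 (325°, 7 km): east 7 sin 325° = -4.02, north 7 cos 325° = 5.73
Leg 2 (252°, 5 km): east 5 sin 252° = -4.76, north 5 cos 252° = -1.55
Net: -8.77 east, 4.19 north. Distance = √((-8.77)² + (4.19)²) = 9.719 km.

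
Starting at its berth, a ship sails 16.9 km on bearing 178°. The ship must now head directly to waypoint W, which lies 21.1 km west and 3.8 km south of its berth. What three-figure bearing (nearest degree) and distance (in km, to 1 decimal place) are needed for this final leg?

301°, 25.3 km

Leg 1 (178°, 16.9 km): east 16.9 sin 178° = 0.59, north 16.9 cos 178° = -16.89
Current position: (0.59, -16.89). Target: (-21.1, -3.8). Remaining: Δeast = -21.69, Δnorth = 13.09.
Bearing = atan2(-21.69, 13.09) mod 360° = 301.11°; distance = √((-21.69)² + (13.09)²) = 25.334 km.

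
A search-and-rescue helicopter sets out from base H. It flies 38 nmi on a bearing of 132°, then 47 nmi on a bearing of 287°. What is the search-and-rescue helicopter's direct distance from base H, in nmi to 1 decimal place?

20.4 nmi

Leg 1 (132°, 38 nmi): east 38 sin 132° = 28.24, north 38 cos 132° = -25.43
Leg 2 (287°, 47 nmi): east 47 sin 287° = -44.95, north 47 cos 287° = 13.74
Net: -16.71 east, -11.69 north. Distance = √((-16.71)² + (-11.69)²) = 20.388 nmi.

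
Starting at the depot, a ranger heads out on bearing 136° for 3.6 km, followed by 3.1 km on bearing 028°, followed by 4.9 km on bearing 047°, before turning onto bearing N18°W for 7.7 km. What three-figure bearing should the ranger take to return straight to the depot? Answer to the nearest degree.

Leg 1 (136°, 3.6 km): east 3.6 sin 136° = 2.50, north 3.6 cos 136° = -2.59
Leg 2 (028°, 3.1 km): east 3.1 sin 28° = 1.46, north 3.1 cos 28° = 2.74
Leg 3 (047°, 4.9 km): east 4.9 sin 47° = 3.58, north 4.9 cos 47° = 3.34
Leg 4 (N18°W, 7.7 km): east 7.7 sin 342° = -2.38, north 7.7 cos 342° = 7.32
Net displacement: 5.16 east, 10.81 north. Direction back to start is (-5.16, -10.81): bearing = atan2(-5.16, -10.81) mod 360° = 205.51° ≈ 206°.

206°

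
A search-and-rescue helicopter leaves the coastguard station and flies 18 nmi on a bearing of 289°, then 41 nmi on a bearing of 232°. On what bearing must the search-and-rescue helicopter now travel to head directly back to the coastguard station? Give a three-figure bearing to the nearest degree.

Leg 1 (289°, 18 nmi): east 18 sin 289° = -17.02, north 18 cos 289° = 5.86
Leg 2 (232°, 41 nmi): east 41 sin 232° = -32.31, north 41 cos 232° = -25.24
Net displacement: -49.33 east, -19.38 north. Direction back to start is (49.33, 19.38): bearing = atan2(49.33, 19.38) mod 360° = 68.55° ≈ 069°.

069°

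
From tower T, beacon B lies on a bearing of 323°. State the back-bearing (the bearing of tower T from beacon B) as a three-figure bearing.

Back-bearing = 323° − 180° = 143°.

143°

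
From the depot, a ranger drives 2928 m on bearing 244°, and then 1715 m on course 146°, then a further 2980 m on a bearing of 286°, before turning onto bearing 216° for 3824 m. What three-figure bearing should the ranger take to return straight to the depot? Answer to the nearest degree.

054°

Leg 1 (244°, 2928 m): east 2928 sin 244° = -2631.67, north 2928 cos 244° = -1283.55
Leg 2 (146°, 1715 m): east 1715 sin 146° = 959.02, north 1715 cos 146° = -1421.80
Leg 3 (286°, 2980 m): east 2980 sin 286° = -2864.56, north 2980 cos 286° = 821.40
Leg 4 (216°, 3824 m): east 3824 sin 216° = -2247.69, north 3824 cos 216° = -3093.68
Net displacement: -6784.90 east, -4977.63 north. Direction back to start is (6784.90, 4977.63): bearing = atan2(6784.90, 4977.63) mod 360° = 53.73° ≈ 054°.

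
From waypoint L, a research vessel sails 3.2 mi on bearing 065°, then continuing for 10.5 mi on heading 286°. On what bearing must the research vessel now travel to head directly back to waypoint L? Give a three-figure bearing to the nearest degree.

121°

Leg 1 (065°, 3.2 mi): east 3.2 sin 65° = 2.90, north 3.2 cos 65° = 1.35
Leg 2 (286°, 10.5 mi): east 10.5 sin 286° = -10.09, north 10.5 cos 286° = 2.89
Net displacement: -7.19 east, 4.25 north. Direction back to start is (7.19, -4.25): bearing = atan2(7.19, -4.25) mod 360° = 120.56° ≈ 121°.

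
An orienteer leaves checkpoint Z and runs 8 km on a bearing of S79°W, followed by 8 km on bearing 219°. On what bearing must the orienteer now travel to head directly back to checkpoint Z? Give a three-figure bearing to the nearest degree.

059°

Leg 1 (S79°W, 8 km): east 8 sin 259° = -7.85, north 8 cos 259° = -1.53
Leg 2 (219°, 8 km): east 8 sin 219° = -5.03, north 8 cos 219° = -6.22
Net displacement: -12.89 east, -7.74 north. Direction back to start is (12.89, 7.74): bearing = atan2(12.89, 7.74) mod 360° = 59.00° ≈ 059°.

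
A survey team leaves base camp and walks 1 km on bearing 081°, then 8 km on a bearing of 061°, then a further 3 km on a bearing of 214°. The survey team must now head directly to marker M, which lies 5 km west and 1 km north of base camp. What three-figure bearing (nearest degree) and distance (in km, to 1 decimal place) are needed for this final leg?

267°, 11.3 km

Leg 1 (081°, 1 km): east 1 sin 81° = 0.99, north 1 cos 81° = 0.16
Leg 2 (061°, 8 km): east 8 sin 61° = 7.00, north 8 cos 61° = 3.88
Leg 3 (214°, 3 km): east 3 sin 214° = -1.68, north 3 cos 214° = -2.49
Current position: (6.31, 1.55). Target: (-5, 1). Remaining: Δeast = -11.31, Δnorth = -0.55.
Bearing = atan2(-11.31, -0.55) mod 360° = 267.23°; distance = √((-11.31)² + (-0.55)²) = 11.320 km.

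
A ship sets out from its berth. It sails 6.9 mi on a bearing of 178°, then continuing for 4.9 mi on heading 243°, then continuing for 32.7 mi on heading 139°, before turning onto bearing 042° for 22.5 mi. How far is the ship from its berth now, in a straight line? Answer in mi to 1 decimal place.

36.6 mi

Leg 1 (178°, 6.9 mi): east 6.9 sin 178° = 0.24, north 6.9 cos 178° = -6.90
Leg 2 (243°, 4.9 mi): east 4.9 sin 243° = -4.37, north 4.9 cos 243° = -2.22
Leg 3 (139°, 32.7 mi): east 32.7 sin 139° = 21.45, north 32.7 cos 139° = -24.68
Leg 4 (042°, 22.5 mi): east 22.5 sin 42° = 15.06, north 22.5 cos 42° = 16.72
Net: 32.38 east, -17.08 north. Distance = √((32.38)² + (-17.08)²) = 36.611 mi.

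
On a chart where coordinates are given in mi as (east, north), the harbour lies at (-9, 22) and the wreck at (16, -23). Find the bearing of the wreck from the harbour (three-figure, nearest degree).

151°

Δeast = 16 − -9 = 25.00; Δnorth = -23 − 22 = -45.00.
Bearing = atan2(Δeast, Δnorth) mod 360° = 150.95° ≈ 151°.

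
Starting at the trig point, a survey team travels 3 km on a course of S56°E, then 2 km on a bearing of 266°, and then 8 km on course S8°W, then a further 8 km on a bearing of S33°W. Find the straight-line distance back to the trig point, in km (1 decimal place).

Leg 1 (S56°E, 3 km): east 3 sin 124° = 2.49, north 3 cos 124° = -1.68
Leg 2 (266°, 2 km): east 2 sin 266° = -2.00, north 2 cos 266° = -0.14
Leg 3 (S8°W, 8 km): east 8 sin 188° = -1.11, north 8 cos 188° = -7.92
Leg 4 (S33°W, 8 km): east 8 sin 213° = -4.36, north 8 cos 213° = -6.71
Net: -4.98 east, -16.45 north. Distance = √((-4.98)² + (-16.45)²) = 17.186 km.

17.2 km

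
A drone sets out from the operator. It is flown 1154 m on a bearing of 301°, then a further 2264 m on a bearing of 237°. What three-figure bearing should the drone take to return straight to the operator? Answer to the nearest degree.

Leg 1 (301°, 1154 m): east 1154 sin 301° = -989.17, north 1154 cos 301° = 594.35
Leg 2 (237°, 2264 m): east 2264 sin 237° = -1898.75, north 2264 cos 237° = -1233.06
Net displacement: -2887.92 east, -638.71 north. Direction back to start is (2887.92, 638.71): bearing = atan2(2887.92, 638.71) mod 360° = 77.53° ≈ 078°.

078°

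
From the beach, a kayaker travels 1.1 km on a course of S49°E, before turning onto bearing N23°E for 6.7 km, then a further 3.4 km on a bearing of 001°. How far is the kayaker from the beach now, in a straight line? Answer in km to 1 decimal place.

9.5 km

Leg 1 (S49°E, 1.1 km): east 1.1 sin 131° = 0.83, north 1.1 cos 131° = -0.72
Leg 2 (N23°E, 6.7 km): east 6.7 sin 23° = 2.62, north 6.7 cos 23° = 6.17
Leg 3 (001°, 3.4 km): east 3.4 sin 1° = 0.06, north 3.4 cos 1° = 3.40
Net: 3.51 east, 8.85 north. Distance = √((3.51)² + (8.85)²) = 9.515 km.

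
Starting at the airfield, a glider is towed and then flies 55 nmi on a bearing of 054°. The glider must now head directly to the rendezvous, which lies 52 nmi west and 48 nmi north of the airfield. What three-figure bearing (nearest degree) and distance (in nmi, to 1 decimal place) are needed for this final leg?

279°, 97.8 nmi

Leg 1 (054°, 55 nmi): east 55 sin 54° = 44.50, north 55 cos 54° = 32.33
Current position: (44.50, 32.33). Target: (-52, 48). Remaining: Δeast = -96.50, Δnorth = 15.67.
Bearing = atan2(-96.50, 15.67) mod 360° = 279.22°; distance = √((-96.50)² + (15.67)²) = 97.760 nmi.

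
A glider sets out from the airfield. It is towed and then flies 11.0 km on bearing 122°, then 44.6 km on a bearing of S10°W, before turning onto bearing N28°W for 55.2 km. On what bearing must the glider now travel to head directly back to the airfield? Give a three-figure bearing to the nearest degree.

Leg 1 (122°, 11.0 km): east 11.0 sin 122° = 9.33, north 11.0 cos 122° = -5.83
Leg 2 (S10°W, 44.6 km): east 44.6 sin 190° = -7.74, north 44.6 cos 190° = -43.92
Leg 3 (N28°W, 55.2 km): east 55.2 sin 332° = -25.91, north 55.2 cos 332° = 48.74
Net displacement: -24.33 east, -1.01 north. Direction back to start is (24.33, 1.01): bearing = atan2(24.33, 1.01) mod 360° = 87.62° ≈ 088°.

088°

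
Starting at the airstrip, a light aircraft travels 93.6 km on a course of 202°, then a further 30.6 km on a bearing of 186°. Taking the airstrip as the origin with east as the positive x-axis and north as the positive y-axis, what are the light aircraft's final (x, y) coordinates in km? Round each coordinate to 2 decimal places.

Leg 1 (202°, 93.6 km): east 93.6 sin 202° = -35.06, north 93.6 cos 202° = -86.78
Leg 2 (186°, 30.6 km): east 30.6 sin 186° = -3.20, north 30.6 cos 186° = -30.43
Summing: -38.26 km east, -117.22 km north → (-38.26, -117.22).

(-38.26, -117.22)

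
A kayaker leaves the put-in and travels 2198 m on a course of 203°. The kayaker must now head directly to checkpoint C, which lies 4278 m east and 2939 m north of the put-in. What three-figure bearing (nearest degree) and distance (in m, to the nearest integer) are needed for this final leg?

046°, 7142 m

Leg 1 (203°, 2198 m): east 2198 sin 203° = -858.83, north 2198 cos 203° = -2023.27
Current position: (-858.83, -2023.27). Target: (4278, 2939). Remaining: Δeast = 5136.83, Δnorth = 4962.27.
Bearing = atan2(5136.83, 4962.27) mod 360° = 45.99°; distance = √((5136.83)² + (4962.27)²) = 7142.206 m.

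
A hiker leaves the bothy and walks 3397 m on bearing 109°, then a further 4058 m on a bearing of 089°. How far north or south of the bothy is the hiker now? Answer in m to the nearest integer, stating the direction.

Leg 1 (109°, 3397 m): east 3397 sin 109° = 3211.93, north 3397 cos 109° = -1105.96
Leg 2 (089°, 4058 m): east 4058 sin 89° = 4057.38, north 4058 cos 89° = 70.82
Net north component: -1035.13 m.

1035 m south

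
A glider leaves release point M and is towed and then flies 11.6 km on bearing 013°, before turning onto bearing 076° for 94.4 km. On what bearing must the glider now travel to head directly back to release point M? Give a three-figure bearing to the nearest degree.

250°

Leg 1 (013°, 11.6 km): east 11.6 sin 13° = 2.61, north 11.6 cos 13° = 11.30
Leg 2 (076°, 94.4 km): east 94.4 sin 76° = 91.60, north 94.4 cos 76° = 22.84
Net displacement: 94.21 east, 34.14 north. Direction back to start is (-94.21, -34.14): bearing = atan2(-94.21, -34.14) mod 360° = 250.08° ≈ 250°.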